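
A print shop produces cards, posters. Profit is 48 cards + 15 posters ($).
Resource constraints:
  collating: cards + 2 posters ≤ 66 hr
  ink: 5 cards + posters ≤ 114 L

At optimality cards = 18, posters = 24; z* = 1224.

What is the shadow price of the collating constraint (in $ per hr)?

At the optimum: collating uses 66 of 66 (binding); ink uses 114 of 114 (binding).
The binding rows give the dual system: 1·y_collating + 5·y_ink = 48 and 2·y_collating + 1·y_ink = 15.
→ y_collating = 3 and y_ink = 9.
Shadow price of collating = 3.

3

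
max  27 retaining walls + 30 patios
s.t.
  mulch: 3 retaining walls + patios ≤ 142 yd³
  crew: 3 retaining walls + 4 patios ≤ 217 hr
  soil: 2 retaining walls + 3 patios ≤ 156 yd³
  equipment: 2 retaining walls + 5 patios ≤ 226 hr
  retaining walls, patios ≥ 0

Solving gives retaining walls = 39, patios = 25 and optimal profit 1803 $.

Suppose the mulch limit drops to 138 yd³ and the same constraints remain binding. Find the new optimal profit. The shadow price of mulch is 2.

1795

Δb = -4, so new z* = 1803 + (2)·(-4) = 1803 − 8 = 1795.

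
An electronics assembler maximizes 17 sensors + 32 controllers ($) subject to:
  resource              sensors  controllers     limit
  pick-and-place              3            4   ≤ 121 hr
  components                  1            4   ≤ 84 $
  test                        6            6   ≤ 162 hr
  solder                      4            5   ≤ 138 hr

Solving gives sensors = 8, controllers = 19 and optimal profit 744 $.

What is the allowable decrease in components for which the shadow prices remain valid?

57

Binding constraints: components, test. The basis is B = [[1,4],[6,6]] with det -18.
Per unit decrease in components, x* moves by d = (0.3333, -0.3333).
The basis stays optimal until controllers reaches 0; allowable decrease = 57 $.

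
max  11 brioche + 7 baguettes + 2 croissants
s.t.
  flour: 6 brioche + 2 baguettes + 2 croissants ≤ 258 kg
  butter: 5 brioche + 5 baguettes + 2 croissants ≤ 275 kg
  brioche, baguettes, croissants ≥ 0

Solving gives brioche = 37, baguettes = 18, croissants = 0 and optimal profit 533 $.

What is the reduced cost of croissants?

Both flour and butter are binding at x*.
Dual feasibility on the basic columns requires 6·y_flour + 5·y_butter = 11, 2·y_flour + 5·y_butter = 7.
Solving: y_flour = 1, y_butter = 1.
Reduced cost of croissants: c₃ − yᵀa₃ = 2 − (1·2 + 1·2) = 2 − 4 = -2.

-2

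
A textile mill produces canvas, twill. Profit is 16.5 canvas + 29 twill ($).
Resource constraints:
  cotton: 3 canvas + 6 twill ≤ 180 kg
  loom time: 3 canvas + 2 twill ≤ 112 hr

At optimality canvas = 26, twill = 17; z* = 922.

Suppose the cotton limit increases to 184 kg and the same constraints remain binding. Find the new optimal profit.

940

Check each constraint at x*: cotton 180/180 (tight); loom time 112/112 (tight).
Dual feasibility on the basic columns requires 3·y_cotton + 3·y_loom time = 16.5, 6·y_cotton + 2·y_loom time = 29.
Solving: y_cotton = 4.5, y_loom time = 1.
Δz = y_cotton·Δb = 4.5 × (4) = 18, so new z* = 922 + 18 = 940.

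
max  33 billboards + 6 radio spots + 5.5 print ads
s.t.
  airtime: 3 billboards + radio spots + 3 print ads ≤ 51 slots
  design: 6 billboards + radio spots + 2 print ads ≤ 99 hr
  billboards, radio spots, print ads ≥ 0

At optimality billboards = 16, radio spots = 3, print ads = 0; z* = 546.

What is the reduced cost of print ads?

-7.5

At the optimum: airtime uses 51 of 51 (binding); design uses 99 of 99 (binding).
From A_Bᵀ y = c: 3·y_airtime + 6·y_design = 33; 1·y_airtime + 1·y_design = 6.
→ y_airtime = 1 and y_design = 5.
Reduced cost of print ads: c₃ − yᵀa₃ = 5.5 − (1·3 + 5·2) = 5.5 − 13 = -7.5.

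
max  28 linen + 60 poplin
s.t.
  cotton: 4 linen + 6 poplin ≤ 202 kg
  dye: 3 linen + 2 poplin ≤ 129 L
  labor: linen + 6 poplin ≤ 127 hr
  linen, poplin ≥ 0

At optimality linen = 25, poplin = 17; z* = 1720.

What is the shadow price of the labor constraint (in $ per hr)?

4

Check each constraint at x*: cotton 202/202 (tight); dye 109/129 (slack 20); labor 127/127 (tight).
Slack constraints have shadow price 0 (complementary slackness).
Dual feasibility on the basic columns requires 4·y_cotton + 1·y_labor = 28, 6·y_cotton + 6·y_labor = 60.
→ y_cotton = 6 and y_labor = 4.
Shadow price of labor = 4.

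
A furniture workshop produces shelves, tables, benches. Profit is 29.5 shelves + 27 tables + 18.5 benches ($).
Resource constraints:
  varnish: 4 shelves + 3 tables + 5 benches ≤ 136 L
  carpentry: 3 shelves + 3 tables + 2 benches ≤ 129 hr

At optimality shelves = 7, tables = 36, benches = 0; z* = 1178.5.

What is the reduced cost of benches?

-7

Both varnish and carpentry are binding at x*.
From A_Bᵀ y = c: 4·y_varnish + 3·y_carpentry = 29.5; 3·y_varnish + 3·y_carpentry = 27.
This yields shadow prices y_varnish = 2.5, y_carpentry = 6.5.
Reduced cost of benches: c₃ − yᵀa₃ = 18.5 − (2.5·5 + 6.5·2) = 18.5 − 25.5 = -7.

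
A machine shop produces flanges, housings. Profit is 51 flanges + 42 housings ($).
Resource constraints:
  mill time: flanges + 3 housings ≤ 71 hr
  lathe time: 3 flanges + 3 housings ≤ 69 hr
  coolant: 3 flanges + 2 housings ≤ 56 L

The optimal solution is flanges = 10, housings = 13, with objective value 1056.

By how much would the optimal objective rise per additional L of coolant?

9

Check each constraint at x*: mill time 49/71 (slack 22); lathe time 69/69 (tight); coolant 56/56 (tight).
Since mill time is not tight, its dual is 0.
The binding rows give the dual system: 3·y_lathe time + 3·y_coolant = 51 and 3·y_lathe time + 2·y_coolant = 42.
→ y_lathe time = 8 and y_coolant = 9.
Shadow price of coolant = 9.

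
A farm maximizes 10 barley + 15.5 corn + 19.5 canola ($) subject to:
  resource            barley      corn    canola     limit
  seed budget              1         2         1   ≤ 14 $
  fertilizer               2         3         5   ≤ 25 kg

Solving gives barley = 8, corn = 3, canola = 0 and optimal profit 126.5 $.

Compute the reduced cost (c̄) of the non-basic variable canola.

-4

At the optimum: seed budget uses 14 of 14 (binding); fertilizer uses 25 of 25 (binding).
From A_Bᵀ y = c: 1·y_seed budget + 2·y_fertilizer = 10; 2·y_seed budget + 3·y_fertilizer = 15.5.
This yields shadow prices y_seed budget = 1, y_fertilizer = 4.5.
Reduced cost of canola: c₃ − yᵀa₃ = 19.5 − (1·1 + 4.5·5) = 19.5 − 23.5 = -4.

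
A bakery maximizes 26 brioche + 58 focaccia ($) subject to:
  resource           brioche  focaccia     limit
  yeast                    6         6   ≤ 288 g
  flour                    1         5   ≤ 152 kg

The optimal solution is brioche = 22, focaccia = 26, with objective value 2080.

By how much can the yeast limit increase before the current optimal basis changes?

624

Binding constraints: yeast, flour. The basis is B = [[6,6],[1,5]] with det 24.
Per unit increase in yeast, x* moves by d = (0.2083, -0.0417).
The basis stays optimal until focaccia reaches 0; allowable increase = 624 g.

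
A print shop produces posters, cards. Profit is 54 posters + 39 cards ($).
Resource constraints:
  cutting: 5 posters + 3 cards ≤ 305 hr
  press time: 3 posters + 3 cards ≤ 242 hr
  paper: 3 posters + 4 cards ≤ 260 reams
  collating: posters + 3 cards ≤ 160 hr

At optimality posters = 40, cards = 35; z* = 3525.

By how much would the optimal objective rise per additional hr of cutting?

Binding: cutting and paper. Non-binding: press time (17 unused), collating (15 unused).
Since press time, collating are not tight, their duals are 0.
From A_Bᵀ y = c: 5·y_cutting + 3·y_paper = 54; 3·y_cutting + 4·y_paper = 39.
Solving: y_cutting = 9, y_paper = 3.
Shadow price of cutting = 9.

9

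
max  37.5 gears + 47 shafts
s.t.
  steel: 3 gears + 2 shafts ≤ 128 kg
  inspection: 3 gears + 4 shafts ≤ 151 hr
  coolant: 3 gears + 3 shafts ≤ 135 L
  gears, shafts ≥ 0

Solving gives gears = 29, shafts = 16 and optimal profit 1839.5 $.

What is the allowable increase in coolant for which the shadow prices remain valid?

Binding constraints: inspection, coolant. The basis is B = [[3,4],[3,3]] with det -3.
Per unit increase in coolant, x* moves by d = (1.3333, -1).
The basis stays optimal until steel becomes binding; allowable increase = 4.5 L.

4.5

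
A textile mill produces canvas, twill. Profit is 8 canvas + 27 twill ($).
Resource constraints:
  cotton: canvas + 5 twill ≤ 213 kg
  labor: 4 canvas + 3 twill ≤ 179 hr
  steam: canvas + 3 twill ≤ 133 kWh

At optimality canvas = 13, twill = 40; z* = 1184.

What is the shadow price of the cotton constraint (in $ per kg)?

1.5

Check each constraint at x*: cotton 213/213 (tight); labor 172/179 (slack 7); steam 133/133 (tight).
Since labor is not tight, its dual is 0.
Dual feasibility on the basic columns requires 1·y_cotton + 1·y_steam = 8, 5·y_cotton + 3·y_steam = 27.
This yields shadow prices y_cotton = 1.5, y_steam = 6.5.
Shadow price of cotton = 1.5.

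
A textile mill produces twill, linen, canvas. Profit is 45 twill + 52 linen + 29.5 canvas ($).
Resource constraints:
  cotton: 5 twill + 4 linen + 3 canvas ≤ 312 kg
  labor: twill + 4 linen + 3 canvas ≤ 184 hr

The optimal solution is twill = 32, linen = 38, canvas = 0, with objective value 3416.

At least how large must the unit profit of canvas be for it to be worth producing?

39

At the optimum: cotton uses 312 of 312 (binding); labor uses 184 of 184 (binding).
From A_Bᵀ y = c: 5·y_cotton + 1·y_labor = 45; 4·y_cotton + 4·y_labor = 52.
Solving: y_cotton = 8, y_labor = 5.
canvas enters the basis when its profit ≥ yᵀa₃ = 8·3 + 5·3 = 39.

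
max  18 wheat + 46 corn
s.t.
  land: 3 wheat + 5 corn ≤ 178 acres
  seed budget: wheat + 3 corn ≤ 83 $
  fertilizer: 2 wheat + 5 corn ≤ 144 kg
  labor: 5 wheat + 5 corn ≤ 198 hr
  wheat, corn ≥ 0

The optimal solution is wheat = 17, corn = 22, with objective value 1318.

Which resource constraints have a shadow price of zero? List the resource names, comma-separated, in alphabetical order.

land: 161/178 (slack 17)
seed budget: 83/83 (binding)
fertilizer: 144/144 (binding)
labor: 195/198 (slack 3)
By complementary slackness, a constraint with positive slack has shadow price 0 → labor, land.

labor, land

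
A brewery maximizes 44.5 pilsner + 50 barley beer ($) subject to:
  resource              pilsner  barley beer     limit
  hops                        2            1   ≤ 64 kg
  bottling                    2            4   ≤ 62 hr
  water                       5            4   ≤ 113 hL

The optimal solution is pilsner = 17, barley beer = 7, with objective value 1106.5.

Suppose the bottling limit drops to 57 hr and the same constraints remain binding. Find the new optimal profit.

1076.5

Check each constraint at x*: hops 41/64 (slack 23); bottling 62/62 (tight); water 113/113 (tight).
Slack constraints have shadow price 0 (complementary slackness).
From A_Bᵀ y = c: 2·y_bottling + 5·y_water = 44.5; 4·y_bottling + 4·y_water = 50.
Solving: y_bottling = 6, y_water = 6.5.
Δz = y_bottling·Δb = 6 × (-5) = -30, so new z* = 1106.5 − 30 = 1076.5.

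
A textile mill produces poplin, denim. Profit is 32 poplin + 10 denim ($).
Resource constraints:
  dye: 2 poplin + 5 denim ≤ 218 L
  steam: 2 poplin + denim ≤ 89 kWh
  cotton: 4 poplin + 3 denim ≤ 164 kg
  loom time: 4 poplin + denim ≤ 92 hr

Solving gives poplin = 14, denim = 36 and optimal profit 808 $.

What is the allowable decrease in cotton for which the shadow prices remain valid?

72

Binding constraints: cotton, loom time. The basis is B = [[4,3],[4,1]] with det -8.
Per unit decrease in cotton, x* moves by d = (0.125, -0.5).
The basis stays optimal until denim reaches 0; allowable decrease = 72 kg.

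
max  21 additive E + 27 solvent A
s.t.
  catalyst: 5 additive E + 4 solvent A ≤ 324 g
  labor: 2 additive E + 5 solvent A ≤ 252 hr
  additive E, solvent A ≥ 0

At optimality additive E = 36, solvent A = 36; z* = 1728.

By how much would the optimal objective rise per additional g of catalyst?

At the optimum: catalyst uses 324 of 324 (binding); labor uses 252 of 252 (binding).
The binding rows give the dual system: 5·y_catalyst + 2·y_labor = 21 and 4·y_catalyst + 5·y_labor = 27.
This yields shadow prices y_catalyst = 3, y_labor = 3.
Shadow price of catalyst = 3.

3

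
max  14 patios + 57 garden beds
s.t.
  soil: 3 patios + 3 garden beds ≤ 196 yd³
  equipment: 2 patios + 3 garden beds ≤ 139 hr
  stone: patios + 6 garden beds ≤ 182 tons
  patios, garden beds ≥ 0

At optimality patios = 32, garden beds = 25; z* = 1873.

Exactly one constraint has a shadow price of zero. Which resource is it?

soil

soil: 171/196 (slack 25)
equipment: 139/139 (binding)
stone: 182/182 (binding)
By complementary slackness, a constraint with positive slack has shadow price 0 → soil.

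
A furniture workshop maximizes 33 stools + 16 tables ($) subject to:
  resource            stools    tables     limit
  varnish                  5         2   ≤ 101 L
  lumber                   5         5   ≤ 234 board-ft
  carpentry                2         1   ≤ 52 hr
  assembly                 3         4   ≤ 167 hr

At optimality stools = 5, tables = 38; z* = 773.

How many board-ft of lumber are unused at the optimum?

lumber used = 5·5 + 5·38 = 215; slack = 234 − 215 = 19.

19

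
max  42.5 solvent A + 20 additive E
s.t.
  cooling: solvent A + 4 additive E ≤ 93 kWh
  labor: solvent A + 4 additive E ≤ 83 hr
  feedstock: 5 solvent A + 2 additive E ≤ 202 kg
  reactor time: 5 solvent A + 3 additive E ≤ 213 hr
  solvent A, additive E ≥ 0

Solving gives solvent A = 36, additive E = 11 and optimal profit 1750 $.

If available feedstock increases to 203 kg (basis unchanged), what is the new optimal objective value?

Binding: feedstock and reactor time. Non-binding: cooling (13 unused), labor (3 unused).
By complementary slackness, y = 0 for the non-binding constraints.
Dual feasibility on the basic columns requires 5·y_feedstock + 5·y_reactor time = 42.5, 2·y_feedstock + 3·y_reactor time = 20.
Solving: y_feedstock = 5.5, y_reactor time = 3.
Δz = y_feedstock·Δb = 5.5 × (1) = 5.5, so new z* = 1750 + 5.5 = 1755.5.

1755.5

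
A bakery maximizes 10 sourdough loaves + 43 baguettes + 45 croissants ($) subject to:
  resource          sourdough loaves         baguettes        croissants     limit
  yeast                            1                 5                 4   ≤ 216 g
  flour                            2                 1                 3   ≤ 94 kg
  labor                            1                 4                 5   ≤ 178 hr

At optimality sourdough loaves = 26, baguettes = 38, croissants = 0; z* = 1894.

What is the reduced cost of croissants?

At the optimum: yeast uses 216 of 216 (binding); flour uses 90 of 94 (slack = 4); labor uses 178 of 178 (binding).
By complementary slackness, y = 0 for the non-binding constraint.
From A_Bᵀ y = c: 1·y_yeast + 1·y_labor = 10; 5·y_yeast + 4·y_labor = 43.
Solving: y_yeast = 3, y_labor = 7.
Reduced cost of croissants: c₃ − yᵀa₃ = 45 − (3·4 + 7·5) = 45 − 47 = -2.

-2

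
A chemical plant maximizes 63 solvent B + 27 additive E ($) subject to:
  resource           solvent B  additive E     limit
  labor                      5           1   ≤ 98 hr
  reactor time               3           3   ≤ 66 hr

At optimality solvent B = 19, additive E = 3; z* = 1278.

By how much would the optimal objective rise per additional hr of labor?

9

Both labor and reactor time are binding at x*.
From A_Bᵀ y = c: 5·y_labor + 3·y_reactor time = 63; 1·y_labor + 3·y_reactor time = 27.
This yields shadow prices y_labor = 9, y_reactor time = 6.
Shadow price of labor = 9.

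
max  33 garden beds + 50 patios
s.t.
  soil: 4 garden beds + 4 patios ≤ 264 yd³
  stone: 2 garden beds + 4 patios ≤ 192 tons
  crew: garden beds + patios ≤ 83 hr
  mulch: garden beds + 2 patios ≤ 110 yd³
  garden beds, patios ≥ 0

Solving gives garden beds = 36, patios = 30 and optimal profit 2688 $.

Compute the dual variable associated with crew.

Binding: soil and stone. Non-binding: crew (17 unused), mulch (14 unused).
Since crew, mulch are not tight, their duals are 0.
Dual feasibility on the basic columns requires 4·y_soil + 2·y_stone = 33, 4·y_soil + 4·y_stone = 50.
Solving: y_soil = 4, y_stone = 8.5.
Shadow price of crew = 0.

0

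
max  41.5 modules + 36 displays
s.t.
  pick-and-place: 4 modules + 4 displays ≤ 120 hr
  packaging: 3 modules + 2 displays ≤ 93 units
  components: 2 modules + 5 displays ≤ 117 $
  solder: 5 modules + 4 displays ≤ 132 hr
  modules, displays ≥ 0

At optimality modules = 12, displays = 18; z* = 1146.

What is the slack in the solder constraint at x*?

solder used = 5·12 + 4·18 = 132; slack = 132 − 132 = 0.

0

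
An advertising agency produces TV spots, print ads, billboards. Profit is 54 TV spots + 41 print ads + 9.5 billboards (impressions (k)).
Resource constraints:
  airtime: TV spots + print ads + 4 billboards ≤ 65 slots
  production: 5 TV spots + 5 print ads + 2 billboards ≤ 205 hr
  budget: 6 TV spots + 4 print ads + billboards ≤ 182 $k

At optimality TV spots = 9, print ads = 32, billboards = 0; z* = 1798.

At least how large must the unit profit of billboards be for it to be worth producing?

12.5

Binding: production and budget. Non-binding: airtime (24 unused).
Since airtime is not tight, its dual is 0.
Dual feasibility on the basic columns requires 5·y_production + 6·y_budget = 54, 5·y_production + 4·y_budget = 41.
Solving: y_production = 3, y_budget = 6.5.
billboards enters the basis when its profit ≥ yᵀa₃ = 3·2 + 6.5·1 = 12.5.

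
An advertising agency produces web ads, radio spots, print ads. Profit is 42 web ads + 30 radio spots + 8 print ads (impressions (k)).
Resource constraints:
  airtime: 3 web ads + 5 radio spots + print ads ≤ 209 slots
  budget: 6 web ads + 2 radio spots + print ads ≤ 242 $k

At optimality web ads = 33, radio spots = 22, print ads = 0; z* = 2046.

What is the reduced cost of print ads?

Check each constraint at x*: airtime 209/209 (tight); budget 242/242 (tight).
From A_Bᵀ y = c: 3·y_airtime + 6·y_budget = 42; 5·y_airtime + 2·y_budget = 30.
Solving: y_airtime = 4, y_budget = 5.
Reduced cost of print ads: c₃ − yᵀa₃ = 8 − (4·1 + 5·1) = 8 − 9 = -1.

-1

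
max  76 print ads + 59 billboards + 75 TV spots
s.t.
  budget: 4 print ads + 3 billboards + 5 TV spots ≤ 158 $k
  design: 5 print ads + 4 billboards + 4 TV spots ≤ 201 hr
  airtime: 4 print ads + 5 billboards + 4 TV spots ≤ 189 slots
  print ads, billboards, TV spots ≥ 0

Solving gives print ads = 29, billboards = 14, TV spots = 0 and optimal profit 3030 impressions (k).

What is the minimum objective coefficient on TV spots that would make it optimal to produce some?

Binding: budget and design. Non-binding: airtime (3 unused).
Since airtime is not tight, its dual is 0.
From A_Bᵀ y = c: 4·y_budget + 5·y_design = 76; 3·y_budget + 4·y_design = 59.
This yields shadow prices y_budget = 9, y_design = 8.
TV spots enters the basis when its profit ≥ yᵀa₃ = 9·5 + 8·4 = 77.

77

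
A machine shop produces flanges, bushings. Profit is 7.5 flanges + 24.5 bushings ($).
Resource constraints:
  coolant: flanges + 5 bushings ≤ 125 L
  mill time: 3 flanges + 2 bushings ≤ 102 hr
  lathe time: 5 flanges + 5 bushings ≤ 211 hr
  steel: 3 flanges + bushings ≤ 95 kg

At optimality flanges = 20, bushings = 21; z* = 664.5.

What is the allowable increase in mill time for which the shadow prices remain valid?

Binding constraints: coolant, mill time. The basis is B = [[1,5],[3,2]] with det -13.
Per unit increase in mill time, x* moves by d = (0.3846, -0.0769).
The basis stays optimal until lathe time becomes binding; allowable increase = 3.9 hr.

3.9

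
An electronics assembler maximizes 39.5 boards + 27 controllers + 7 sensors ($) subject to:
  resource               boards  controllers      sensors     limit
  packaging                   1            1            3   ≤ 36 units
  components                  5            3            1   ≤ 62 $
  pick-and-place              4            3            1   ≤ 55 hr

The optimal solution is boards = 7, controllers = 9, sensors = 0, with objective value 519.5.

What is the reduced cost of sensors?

Binding: components and pick-and-place. Non-binding: packaging (20 unused).
Slack constraints have shadow price 0 (complementary slackness).
The binding rows give the dual system: 5·y_components + 4·y_pick-and-place = 39.5 and 3·y_components + 3·y_pick-and-place = 27.
This yields shadow prices y_components = 3.5, y_pick-and-place = 5.5.
Reduced cost of sensors: c₃ − yᵀa₃ = 7 − (3.5·1 + 5.5·1) = 7 − 9 = -2.

-2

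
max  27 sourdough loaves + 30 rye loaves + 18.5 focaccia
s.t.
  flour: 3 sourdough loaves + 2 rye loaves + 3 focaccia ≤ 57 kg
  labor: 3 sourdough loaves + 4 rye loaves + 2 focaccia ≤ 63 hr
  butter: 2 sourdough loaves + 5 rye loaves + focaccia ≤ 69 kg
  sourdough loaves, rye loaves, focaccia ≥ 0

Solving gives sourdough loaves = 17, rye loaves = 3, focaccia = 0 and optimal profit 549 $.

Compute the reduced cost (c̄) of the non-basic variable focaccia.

-2.5

At the optimum: flour uses 57 of 57 (binding); labor uses 63 of 63 (binding); butter uses 49 of 69 (slack = 20).
Slack constraints have shadow price 0 (complementary slackness).
The binding rows give the dual system: 3·y_flour + 3·y_labor = 27 and 2·y_flour + 4·y_labor = 30.
Solving: y_flour = 3, y_labor = 6.
Reduced cost of focaccia: c₃ − yᵀa₃ = 18.5 − (3·3 + 6·2) = 18.5 − 21 = -2.5.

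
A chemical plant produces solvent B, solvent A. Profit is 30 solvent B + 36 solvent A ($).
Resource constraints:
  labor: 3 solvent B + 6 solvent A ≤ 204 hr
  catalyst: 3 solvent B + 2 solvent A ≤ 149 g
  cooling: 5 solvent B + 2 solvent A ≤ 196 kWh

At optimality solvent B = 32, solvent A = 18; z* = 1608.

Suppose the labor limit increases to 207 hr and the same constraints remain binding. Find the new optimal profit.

Binding: labor and cooling. Non-binding: catalyst (17 unused).
Since catalyst is not tight, its dual is 0.
Dual feasibility on the basic columns requires 3·y_labor + 5·y_cooling = 30, 6·y_labor + 2·y_cooling = 36.
→ y_labor = 5 and y_cooling = 3.
Δz = y_labor·Δb = 5 × (3) = 15, so new z* = 1608 + 15 = 1623.

1623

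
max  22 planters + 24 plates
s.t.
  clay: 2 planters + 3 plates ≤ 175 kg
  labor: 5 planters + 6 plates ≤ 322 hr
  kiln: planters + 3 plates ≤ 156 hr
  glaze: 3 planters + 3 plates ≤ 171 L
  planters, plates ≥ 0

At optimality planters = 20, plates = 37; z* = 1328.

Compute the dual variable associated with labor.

Binding: labor and glaze. Non-binding: clay (24 unused), kiln (25 unused).
Since clay, kiln are not tight, their duals are 0.
The binding rows give the dual system: 5·y_labor + 3·y_glaze = 22 and 6·y_labor + 3·y_glaze = 24.
Solving: y_labor = 2, y_glaze = 4.
Shadow price of labor = 2.

2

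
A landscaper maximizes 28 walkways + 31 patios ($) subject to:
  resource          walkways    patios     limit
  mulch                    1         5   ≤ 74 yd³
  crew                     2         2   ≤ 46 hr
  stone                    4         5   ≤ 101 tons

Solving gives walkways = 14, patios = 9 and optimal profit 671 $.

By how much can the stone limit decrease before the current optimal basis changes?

Binding constraints: crew, stone. The basis is B = [[2,2],[4,5]] with det 2.
Per unit decrease in stone, x* moves by d = (1, -1).
The basis stays optimal until patios reaches 0; allowable decrease = 9 tons.

9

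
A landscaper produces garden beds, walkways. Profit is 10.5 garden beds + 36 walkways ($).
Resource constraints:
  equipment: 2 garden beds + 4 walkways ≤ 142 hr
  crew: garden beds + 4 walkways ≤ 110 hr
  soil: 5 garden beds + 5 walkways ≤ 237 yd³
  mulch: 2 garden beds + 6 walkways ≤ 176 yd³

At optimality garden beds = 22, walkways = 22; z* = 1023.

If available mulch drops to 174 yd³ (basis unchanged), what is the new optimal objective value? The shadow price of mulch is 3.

Δb = -2, so new z* = 1023 + (3)·(-2) = 1023 − 6 = 1017.

1017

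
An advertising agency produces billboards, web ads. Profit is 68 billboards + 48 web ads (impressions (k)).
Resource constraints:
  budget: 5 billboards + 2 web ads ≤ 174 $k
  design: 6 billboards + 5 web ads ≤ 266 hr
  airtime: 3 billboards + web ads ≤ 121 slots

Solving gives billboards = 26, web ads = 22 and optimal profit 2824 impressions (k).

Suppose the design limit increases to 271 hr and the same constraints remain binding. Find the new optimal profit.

2864

Check each constraint at x*: budget 174/174 (tight); design 266/266 (tight); airtime 100/121 (slack 21).
Since airtime is not tight, its dual is 0.
Dual feasibility on the basic columns requires 5·y_budget + 6·y_design = 68, 2·y_budget + 5·y_design = 48.
→ y_budget = 4 and y_design = 8.
Δz = y_design·Δb = 8 × (5) = 40, so new z* = 2824 + 40 = 2864.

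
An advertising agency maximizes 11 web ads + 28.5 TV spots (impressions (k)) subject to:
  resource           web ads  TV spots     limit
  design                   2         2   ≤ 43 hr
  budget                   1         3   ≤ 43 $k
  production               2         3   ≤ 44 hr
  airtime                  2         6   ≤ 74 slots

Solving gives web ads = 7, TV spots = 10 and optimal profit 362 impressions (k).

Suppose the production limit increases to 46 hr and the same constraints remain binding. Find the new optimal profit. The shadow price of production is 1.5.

365

Δb = 2, so new z* = 362 + (1.5)·(2) = 362 + 3 = 365.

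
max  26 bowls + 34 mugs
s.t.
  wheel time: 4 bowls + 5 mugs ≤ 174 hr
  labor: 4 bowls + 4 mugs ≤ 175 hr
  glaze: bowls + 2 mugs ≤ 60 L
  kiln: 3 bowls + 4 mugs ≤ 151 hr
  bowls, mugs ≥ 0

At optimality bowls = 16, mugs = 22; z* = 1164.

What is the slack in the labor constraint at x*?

23

labor used = 4·16 + 4·22 = 152; slack = 175 − 152 = 23.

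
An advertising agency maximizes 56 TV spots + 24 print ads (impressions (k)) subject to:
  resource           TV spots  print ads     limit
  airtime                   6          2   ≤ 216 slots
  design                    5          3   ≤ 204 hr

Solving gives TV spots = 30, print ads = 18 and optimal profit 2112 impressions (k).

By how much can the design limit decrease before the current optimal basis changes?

24

Binding constraints: airtime, design. The basis is B = [[6,2],[5,3]] with det 8.
Per unit decrease in design, x* moves by d = (0.25, -0.75).
The basis stays optimal until print ads reaches 0; allowable decrease = 24 hr.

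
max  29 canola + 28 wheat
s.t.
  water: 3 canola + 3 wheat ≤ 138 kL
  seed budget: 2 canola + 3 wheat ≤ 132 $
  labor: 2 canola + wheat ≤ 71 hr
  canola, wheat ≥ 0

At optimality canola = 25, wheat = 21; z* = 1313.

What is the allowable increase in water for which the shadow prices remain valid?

14.25

Binding constraints: water, labor. The basis is B = [[3,3],[2,1]] with det -3.
Per unit increase in water, x* moves by d = (-0.3333, 0.6667).
The basis stays optimal until seed budget becomes binding; allowable increase = 14.25 kL.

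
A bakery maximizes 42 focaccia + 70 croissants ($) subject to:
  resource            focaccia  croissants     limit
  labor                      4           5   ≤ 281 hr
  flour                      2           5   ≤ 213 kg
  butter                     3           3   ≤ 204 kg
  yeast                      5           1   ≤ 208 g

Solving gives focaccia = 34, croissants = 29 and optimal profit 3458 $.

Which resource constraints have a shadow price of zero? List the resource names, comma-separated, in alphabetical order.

butter, yeast

labor: 281/281 (binding)
flour: 213/213 (binding)
butter: 189/204 (slack 15)
yeast: 199/208 (slack 9)
By complementary slackness, a constraint with positive slack has shadow price 0 → butter, yeast.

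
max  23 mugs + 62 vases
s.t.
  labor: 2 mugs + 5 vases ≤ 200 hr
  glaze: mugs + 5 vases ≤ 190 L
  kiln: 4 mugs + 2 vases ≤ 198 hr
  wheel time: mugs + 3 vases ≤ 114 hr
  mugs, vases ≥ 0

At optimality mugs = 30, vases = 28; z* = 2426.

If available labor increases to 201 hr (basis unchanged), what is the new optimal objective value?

Binding: labor and wheel time. Non-binding: glaze (20 unused), kiln (22 unused).
Since glaze, kiln are not tight, their duals are 0.
From A_Bᵀ y = c: 2·y_labor + 1·y_wheel time = 23; 5·y_labor + 3·y_wheel time = 62.
This yields shadow prices y_labor = 7, y_wheel time = 9.
Δz = y_labor·Δb = 7 × (1) = 7, so new z* = 2426 + 7 = 2433.

2433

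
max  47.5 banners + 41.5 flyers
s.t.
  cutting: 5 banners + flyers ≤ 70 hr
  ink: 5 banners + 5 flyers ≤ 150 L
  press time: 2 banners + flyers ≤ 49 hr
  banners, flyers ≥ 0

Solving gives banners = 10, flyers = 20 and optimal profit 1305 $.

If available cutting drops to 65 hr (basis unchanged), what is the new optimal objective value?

Binding: cutting and ink. Non-binding: press time (9 unused).
Slack constraints have shadow price 0 (complementary slackness).
From A_Bᵀ y = c: 5·y_cutting + 5·y_ink = 47.5; 1·y_cutting + 5·y_ink = 41.5.
This yields shadow prices y_cutting = 1.5, y_ink = 8.
Δz = y_cutting·Δb = 1.5 × (-5) = -7.5, so new z* = 1305 − 7.5 = 1297.5.

1297.5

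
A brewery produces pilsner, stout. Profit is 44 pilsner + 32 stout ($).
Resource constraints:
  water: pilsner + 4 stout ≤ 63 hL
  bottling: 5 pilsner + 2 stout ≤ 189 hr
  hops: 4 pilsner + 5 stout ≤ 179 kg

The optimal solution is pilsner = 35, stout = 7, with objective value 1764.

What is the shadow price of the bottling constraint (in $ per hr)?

At the optimum: water uses 63 of 63 (binding); bottling uses 189 of 189 (binding); hops uses 175 of 179 (slack = 4).
Since hops is not tight, its dual is 0.
From A_Bᵀ y = c: 1·y_water + 5·y_bottling = 44; 4·y_water + 2·y_bottling = 32.
→ y_water = 4 and y_bottling = 8.
Shadow price of bottling = 8.

8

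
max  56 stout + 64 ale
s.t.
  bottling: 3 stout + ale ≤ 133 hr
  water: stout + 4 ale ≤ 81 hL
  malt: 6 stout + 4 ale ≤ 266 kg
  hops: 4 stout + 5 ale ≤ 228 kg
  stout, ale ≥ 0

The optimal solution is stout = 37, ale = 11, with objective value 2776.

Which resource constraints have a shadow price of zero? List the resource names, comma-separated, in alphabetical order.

bottling: 122/133 (slack 11)
water: 81/81 (binding)
malt: 266/266 (binding)
hops: 203/228 (slack 25)
By complementary slackness, a constraint with positive slack has shadow price 0 → bottling, hops.

bottling, hops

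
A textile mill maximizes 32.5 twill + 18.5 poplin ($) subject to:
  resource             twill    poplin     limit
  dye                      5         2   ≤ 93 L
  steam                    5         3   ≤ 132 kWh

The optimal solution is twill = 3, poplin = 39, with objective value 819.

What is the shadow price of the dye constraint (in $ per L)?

1

Both dye and steam are binding at x*.
Dual feasibility on the basic columns requires 5·y_dye + 5·y_steam = 32.5, 2·y_dye + 3·y_steam = 18.5.
This yields shadow prices y_dye = 1, y_steam = 5.5.
Shadow price of dye = 1.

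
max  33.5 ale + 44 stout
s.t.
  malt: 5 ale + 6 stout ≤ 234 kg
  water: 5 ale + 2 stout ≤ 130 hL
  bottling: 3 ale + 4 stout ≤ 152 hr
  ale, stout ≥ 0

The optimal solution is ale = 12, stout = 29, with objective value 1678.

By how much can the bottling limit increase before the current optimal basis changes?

4

Binding constraints: malt, bottling. The basis is B = [[5,6],[3,4]] with det 2.
Per unit increase in bottling, x* moves by d = (-3, 2.5).
The basis stays optimal until ale reaches 0; allowable increase = 4 hr.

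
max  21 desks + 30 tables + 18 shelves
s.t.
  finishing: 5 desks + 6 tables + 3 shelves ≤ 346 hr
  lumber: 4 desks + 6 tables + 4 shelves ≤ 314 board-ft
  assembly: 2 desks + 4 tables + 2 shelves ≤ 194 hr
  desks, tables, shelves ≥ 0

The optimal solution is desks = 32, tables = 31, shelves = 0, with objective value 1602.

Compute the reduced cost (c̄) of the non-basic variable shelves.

-1

Check each constraint at x*: finishing 346/346 (tight); lumber 314/314 (tight); assembly 188/194 (slack 6).
Slack constraints have shadow price 0 (complementary slackness).
From A_Bᵀ y = c: 5·y_finishing + 4·y_lumber = 21; 6·y_finishing + 6·y_lumber = 30.
→ y_finishing = 1 and y_lumber = 4.
Reduced cost of shelves: c₃ − yᵀa₃ = 18 − (1·3 + 4·4) = 18 − 19 = -1.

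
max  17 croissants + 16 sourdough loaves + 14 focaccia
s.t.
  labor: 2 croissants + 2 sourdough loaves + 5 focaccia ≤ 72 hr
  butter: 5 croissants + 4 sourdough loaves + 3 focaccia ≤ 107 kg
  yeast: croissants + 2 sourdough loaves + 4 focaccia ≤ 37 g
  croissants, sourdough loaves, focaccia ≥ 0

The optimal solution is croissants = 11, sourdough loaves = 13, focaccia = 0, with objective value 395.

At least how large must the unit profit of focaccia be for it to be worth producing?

17

Check each constraint at x*: labor 48/72 (slack 24); butter 107/107 (tight); yeast 37/37 (tight).
By complementary slackness, y = 0 for the non-binding constraint.
From A_Bᵀ y = c: 5·y_butter + 1·y_yeast = 17; 4·y_butter + 2·y_yeast = 16.
This yields shadow prices y_butter = 3, y_yeast = 2.
focaccia enters the basis when its profit ≥ yᵀa₃ = 3·3 + 2·4 = 17.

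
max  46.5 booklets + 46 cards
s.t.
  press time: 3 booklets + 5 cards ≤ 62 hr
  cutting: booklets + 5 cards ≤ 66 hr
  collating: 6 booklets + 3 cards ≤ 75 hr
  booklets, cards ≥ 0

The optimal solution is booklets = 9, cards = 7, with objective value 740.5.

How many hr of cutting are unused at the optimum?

cutting used = 1·9 + 5·7 = 44; slack = 66 − 44 = 22.

22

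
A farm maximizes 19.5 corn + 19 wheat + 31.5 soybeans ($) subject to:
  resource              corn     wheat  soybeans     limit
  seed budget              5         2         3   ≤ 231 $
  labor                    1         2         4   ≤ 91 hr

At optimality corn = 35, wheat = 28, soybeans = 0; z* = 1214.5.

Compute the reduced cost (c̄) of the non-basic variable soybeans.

Check each constraint at x*: seed budget 231/231 (tight); labor 91/91 (tight).
The binding rows give the dual system: 5·y_seed budget + 1·y_labor = 19.5 and 2·y_seed budget + 2·y_labor = 19.
This yields shadow prices y_seed budget = 2.5, y_labor = 7.
Reduced cost of soybeans: c₃ − yᵀa₃ = 31.5 − (2.5·3 + 7·4) = 31.5 − 35.5 = -4.

-4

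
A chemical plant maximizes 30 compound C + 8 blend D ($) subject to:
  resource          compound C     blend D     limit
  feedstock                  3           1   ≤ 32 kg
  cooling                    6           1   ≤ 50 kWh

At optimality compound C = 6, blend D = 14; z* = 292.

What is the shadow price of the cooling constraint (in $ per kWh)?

Check each constraint at x*: feedstock 32/32 (tight); cooling 50/50 (tight).
From A_Bᵀ y = c: 3·y_feedstock + 6·y_cooling = 30; 1·y_feedstock + 1·y_cooling = 8.
→ y_feedstock = 6 and y_cooling = 2.
Shadow price of cooling = 2.

2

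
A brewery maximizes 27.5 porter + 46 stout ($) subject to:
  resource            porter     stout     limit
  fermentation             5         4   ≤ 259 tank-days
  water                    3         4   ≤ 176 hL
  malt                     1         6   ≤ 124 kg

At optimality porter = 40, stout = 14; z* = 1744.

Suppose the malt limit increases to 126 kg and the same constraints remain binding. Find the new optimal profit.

1748

At the optimum: fermentation uses 256 of 259 (slack = 3); water uses 176 of 176 (binding); malt uses 124 of 124 (binding).
Slack constraints have shadow price 0 (complementary slackness).
Dual feasibility on the basic columns requires 3·y_water + 1·y_malt = 27.5, 4·y_water + 6·y_malt = 46.
Solving: y_water = 8.5, y_malt = 2.
Δz = y_malt·Δb = 2 × (2) = 4, so new z* = 1744 + 4 = 1748.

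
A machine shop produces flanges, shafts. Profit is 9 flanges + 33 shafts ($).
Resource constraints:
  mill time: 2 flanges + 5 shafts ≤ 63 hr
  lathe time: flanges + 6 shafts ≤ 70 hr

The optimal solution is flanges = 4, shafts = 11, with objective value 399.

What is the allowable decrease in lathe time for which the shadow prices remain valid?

38.5

Binding constraints: mill time, lathe time. The basis is B = [[2,5],[1,6]] with det 7.
Per unit decrease in lathe time, x* moves by d = (0.7143, -0.2857).
The basis stays optimal until shafts reaches 0; allowable decrease = 38.5 hr.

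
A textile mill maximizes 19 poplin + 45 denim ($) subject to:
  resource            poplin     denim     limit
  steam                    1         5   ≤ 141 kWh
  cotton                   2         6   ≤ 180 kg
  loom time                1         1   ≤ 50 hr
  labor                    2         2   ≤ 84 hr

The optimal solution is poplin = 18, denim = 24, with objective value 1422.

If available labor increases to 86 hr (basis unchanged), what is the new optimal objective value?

Check each constraint at x*: steam 138/141 (slack 3); cotton 180/180 (tight); loom time 42/50 (slack 8); labor 84/84 (tight).
Slack constraints have shadow price 0 (complementary slackness).
Dual feasibility on the basic columns requires 2·y_cotton + 2·y_labor = 19, 6·y_cotton + 2·y_labor = 45.
This yields shadow prices y_cotton = 6.5, y_labor = 3.
Δz = y_labor·Δb = 3 × (2) = 6, so new z* = 1422 + 6 = 1428.

1428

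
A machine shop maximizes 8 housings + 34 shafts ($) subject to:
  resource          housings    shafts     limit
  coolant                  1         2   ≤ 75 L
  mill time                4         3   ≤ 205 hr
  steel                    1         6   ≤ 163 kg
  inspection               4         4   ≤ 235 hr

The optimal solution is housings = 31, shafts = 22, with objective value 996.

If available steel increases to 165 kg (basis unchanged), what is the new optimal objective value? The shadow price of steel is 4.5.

1005

Δb = 2, so new z* = 996 + (4.5)·(2) = 996 + 9 = 1005.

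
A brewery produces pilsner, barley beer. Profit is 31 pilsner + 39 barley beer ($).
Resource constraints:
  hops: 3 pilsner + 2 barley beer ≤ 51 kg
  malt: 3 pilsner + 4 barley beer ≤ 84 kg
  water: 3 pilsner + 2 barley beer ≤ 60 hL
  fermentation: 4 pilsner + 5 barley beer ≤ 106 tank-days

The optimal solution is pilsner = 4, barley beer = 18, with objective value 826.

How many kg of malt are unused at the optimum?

0

malt used = 3·4 + 4·18 = 84; slack = 84 − 84 = 0.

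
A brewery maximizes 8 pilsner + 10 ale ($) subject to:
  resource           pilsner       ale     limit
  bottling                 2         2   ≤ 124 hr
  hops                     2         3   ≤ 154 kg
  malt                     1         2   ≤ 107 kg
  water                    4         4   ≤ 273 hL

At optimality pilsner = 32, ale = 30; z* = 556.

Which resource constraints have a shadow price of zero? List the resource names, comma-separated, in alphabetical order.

bottling: 124/124 (binding)
hops: 154/154 (binding)
malt: 92/107 (slack 15)
water: 248/273 (slack 25)
By complementary slackness, a constraint with positive slack has shadow price 0 → malt, water.

malt, water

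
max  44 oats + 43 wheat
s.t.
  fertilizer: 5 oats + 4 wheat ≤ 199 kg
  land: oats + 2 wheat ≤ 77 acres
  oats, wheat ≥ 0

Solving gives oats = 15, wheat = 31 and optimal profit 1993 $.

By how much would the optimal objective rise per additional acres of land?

6.5

Both fertilizer and land are binding at x*.
The binding rows give the dual system: 5·y_fertilizer + 1·y_land = 44 and 4·y_fertilizer + 2·y_land = 43.
Solving: y_fertilizer = 7.5, y_land = 6.5.
Shadow price of land = 6.5.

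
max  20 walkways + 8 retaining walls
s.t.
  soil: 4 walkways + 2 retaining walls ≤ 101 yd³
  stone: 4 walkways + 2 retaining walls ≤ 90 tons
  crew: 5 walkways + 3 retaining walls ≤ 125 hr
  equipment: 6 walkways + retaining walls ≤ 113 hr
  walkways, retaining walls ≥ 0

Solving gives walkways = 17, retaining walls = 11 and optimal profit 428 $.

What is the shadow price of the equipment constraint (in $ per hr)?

1

Binding: stone and equipment. Non-binding: soil (11 unused), crew (7 unused).
Slack constraints have shadow price 0 (complementary slackness).
From A_Bᵀ y = c: 4·y_stone + 6·y_equipment = 20; 2·y_stone + 1·y_equipment = 8.
Solving: y_stone = 3.5, y_equipment = 1.
Shadow price of equipment = 1.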